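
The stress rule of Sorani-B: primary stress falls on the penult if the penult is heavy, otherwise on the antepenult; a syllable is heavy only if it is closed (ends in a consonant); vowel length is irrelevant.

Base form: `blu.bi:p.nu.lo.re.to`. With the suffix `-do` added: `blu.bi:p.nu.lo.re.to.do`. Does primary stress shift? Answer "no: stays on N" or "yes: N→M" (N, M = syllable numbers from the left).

Base `blu.bi:p.nu.lo.re.to` (6 syllables):
  Weights: 4 lo L, 5 re L, 6 to L.
  The penult (syllable 5, re) is light, so stress falls on the antepenult (syllable 4, lo).
  → primary stress on syllable 4.
Suffixed `blu.bi:p.nu.lo.re.to.do` (7 syllables):
  Weights: 5 re L, 6 to L, 7 do L.
  The penult (syllable 6, to) is light, so stress falls on the antepenult (syllable 5, re).
  → primary stress on syllable 5.

yes: 4→5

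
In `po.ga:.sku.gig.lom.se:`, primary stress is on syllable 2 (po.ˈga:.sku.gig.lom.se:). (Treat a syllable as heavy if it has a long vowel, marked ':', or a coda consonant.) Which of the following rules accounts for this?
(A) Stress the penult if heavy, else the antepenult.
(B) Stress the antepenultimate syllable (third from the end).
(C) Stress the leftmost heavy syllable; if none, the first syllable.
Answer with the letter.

Rule A → syllable 5 (observed: 2).
Rule B → syllable 4 (observed: 2).
Rule C → syllable 2 ✓.

C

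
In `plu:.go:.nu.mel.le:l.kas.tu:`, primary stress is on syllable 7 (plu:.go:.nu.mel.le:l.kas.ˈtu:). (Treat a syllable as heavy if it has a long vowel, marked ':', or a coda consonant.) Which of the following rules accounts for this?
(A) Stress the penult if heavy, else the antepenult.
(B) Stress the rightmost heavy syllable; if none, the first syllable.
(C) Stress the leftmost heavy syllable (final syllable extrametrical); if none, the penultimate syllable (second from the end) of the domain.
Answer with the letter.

Rule A → syllable 6 (observed: 7).
Rule B → syllable 7 ✓.
Rule C → syllable 1 (observed: 7).

B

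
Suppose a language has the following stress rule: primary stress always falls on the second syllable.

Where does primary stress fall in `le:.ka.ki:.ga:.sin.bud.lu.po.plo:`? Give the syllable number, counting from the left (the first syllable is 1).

The word has 9 syllables; the second syllable is syllable 2 (ka).
Primary stress: syllable 2 → le:.ˈka.ki:.ga:.sin.bud.lu.po.plo:.

2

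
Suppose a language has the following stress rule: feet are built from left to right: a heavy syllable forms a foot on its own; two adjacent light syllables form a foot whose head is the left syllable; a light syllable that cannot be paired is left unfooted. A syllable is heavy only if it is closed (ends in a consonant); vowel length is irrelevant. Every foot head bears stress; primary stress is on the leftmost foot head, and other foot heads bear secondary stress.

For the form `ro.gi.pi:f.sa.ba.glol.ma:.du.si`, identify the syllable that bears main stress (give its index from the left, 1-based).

Weights: 1 ro L, 2 gi L, 3 pi:f H, 4 sa L, 5 ba L, 6 glol H, 7 ma: L, 8 du L, 9 si L.
Parse left to right (heavy = foot alone; LL = one foot; stranded L unfooted): (ˈro.gi) (ˈpi:f) (ˈsa.ba) (ˈglol) (ˈma:.du) si.
Foot heads: 1, 3, 4, 6, 7.
Primary stress on the leftmost head = syllable 1.
Primary stress: syllable 1 → ˈro.gi.pi:f.sa.ba.glol.ma:.du.si.

1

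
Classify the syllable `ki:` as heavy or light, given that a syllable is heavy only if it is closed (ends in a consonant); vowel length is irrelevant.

light

`ki:`: long vowel, open (no coda). Open (no coda) → light.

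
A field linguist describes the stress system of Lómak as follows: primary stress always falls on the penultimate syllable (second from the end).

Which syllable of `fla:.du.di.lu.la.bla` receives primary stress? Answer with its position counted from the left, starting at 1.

The word has 6 syllables; the penultimate syllable (second from the end) is syllable 5 (la).
Primary stress: syllable 5 → fla:.du.di.lu.ˈla.bla.

5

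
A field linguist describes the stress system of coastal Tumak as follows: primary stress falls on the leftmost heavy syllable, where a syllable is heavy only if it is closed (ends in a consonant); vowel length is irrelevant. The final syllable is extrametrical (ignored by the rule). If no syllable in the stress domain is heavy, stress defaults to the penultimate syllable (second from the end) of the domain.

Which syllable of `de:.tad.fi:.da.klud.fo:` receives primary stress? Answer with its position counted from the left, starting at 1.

2

The final syllable (6, fo:) is extrametrical; the stress domain is syllables 1–5.
Weights: 1 de: L, 2 tad H, 3 fi: L, 4 da L, 5 klud H.
Heavy syllables in the domain: 2, 5. The leftmost is syllable 2 (tad).
Primary stress: syllable 2 → de:.ˈtad.fi:.da.klud.fo:.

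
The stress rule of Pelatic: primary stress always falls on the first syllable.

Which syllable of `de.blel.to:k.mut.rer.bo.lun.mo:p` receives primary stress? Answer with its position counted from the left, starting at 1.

The word has 8 syllables; the first syllable is syllable 1 (de).
Primary stress: syllable 1 → ˈde.blel.to:k.mut.rer.bo.lun.mo:p.

1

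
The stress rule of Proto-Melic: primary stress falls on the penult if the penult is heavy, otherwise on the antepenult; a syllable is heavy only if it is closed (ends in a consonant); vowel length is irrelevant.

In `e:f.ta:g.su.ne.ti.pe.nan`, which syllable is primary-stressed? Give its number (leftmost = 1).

5

Weights: 5 ti L, 6 pe L, 7 nan H.
The penult (syllable 6, pe) is light, so stress falls on the antepenult (syllable 5, ti).
Primary stress: syllable 5 → e:f.ta:g.su.ne.ˈti.pe.nan.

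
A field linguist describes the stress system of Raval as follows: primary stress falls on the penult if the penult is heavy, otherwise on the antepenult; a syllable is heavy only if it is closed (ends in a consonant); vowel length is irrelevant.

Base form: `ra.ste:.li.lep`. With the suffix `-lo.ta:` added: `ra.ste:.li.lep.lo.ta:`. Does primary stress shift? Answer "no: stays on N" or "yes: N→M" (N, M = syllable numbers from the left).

yes: 2→4

Base `ra.ste:.li.lep` (4 syllables):
  Weights: 2 ste: L, 3 li L, 4 lep H.
  The penult (syllable 3, li) is light, so stress falls on the antepenult (syllable 2, ste:).
  → primary stress on syllable 2.
Suffixed `ra.ste:.li.lep.lo.ta:` (6 syllables):
  Weights: 4 lep H, 5 lo L, 6 ta: L.
  The penult (syllable 5, lo) is light, so stress falls on the antepenult (syllable 4, lep).
  → primary stress on syllable 4.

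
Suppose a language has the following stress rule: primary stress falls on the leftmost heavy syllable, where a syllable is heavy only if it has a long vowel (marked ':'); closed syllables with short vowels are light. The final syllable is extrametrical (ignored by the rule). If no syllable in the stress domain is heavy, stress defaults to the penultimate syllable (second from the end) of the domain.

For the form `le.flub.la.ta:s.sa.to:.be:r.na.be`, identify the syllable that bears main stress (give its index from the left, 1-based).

4

The final syllable (9, be) is extrametrical; the stress domain is syllables 1–8.
Weights: 1 le L, 2 flub L, 3 la L, 4 ta:s H, 5 sa L, 6 to: H, 7 be:r H, 8 na L.
Heavy syllables in the domain: 4, 6, 7. The leftmost is syllable 4 (ta:s).
Primary stress: syllable 4 → le.flub.la.ˈta:s.sa.to:.be:r.na.be.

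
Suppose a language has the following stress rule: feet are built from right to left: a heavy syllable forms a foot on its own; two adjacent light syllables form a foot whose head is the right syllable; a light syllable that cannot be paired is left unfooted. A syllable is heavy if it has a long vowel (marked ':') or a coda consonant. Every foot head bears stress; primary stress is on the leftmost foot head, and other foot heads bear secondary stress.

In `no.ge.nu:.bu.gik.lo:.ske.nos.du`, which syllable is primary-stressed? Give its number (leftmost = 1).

Weights: 1 no L, 2 ge L, 3 nu: H, 4 bu L, 5 gik H, 6 lo: H, 7 ske L, 8 nos H, 9 du L.
Parse right to left (heavy = foot alone; LL = one foot; stranded L unfooted): (no.ˈge) (ˈnu:) bu (ˈgik) (ˈlo:) ske (ˈnos) du.
Foot heads: 2, 3, 5, 6, 8.
Primary stress on the leftmost head = syllable 2.
Primary stress: syllable 2 → no.ˈge.nu:.bu.gik.lo:.ske.nos.du.

2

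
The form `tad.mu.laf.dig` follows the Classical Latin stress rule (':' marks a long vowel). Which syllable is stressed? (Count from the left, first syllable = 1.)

3

Classical Latin: stress the penult if heavy (long vowel or closed), else the antepenult.
Weights: 2 mu L, 3 laf H, 4 dig H.
The penult (syllable 3, laf) is heavy, so it takes stress.
Stress on syllable 3: tad.mu.ˈlaf.dig.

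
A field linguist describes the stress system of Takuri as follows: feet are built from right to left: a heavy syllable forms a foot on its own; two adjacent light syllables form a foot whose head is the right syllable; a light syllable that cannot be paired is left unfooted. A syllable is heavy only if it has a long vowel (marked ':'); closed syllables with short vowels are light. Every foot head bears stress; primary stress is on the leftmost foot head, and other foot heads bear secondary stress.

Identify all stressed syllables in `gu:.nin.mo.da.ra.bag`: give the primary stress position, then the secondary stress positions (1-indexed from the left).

primary 1, secondary 4, 6

Weights: 1 gu: H, 2 nin L, 3 mo L, 4 da L, 5 ra L, 6 bag L.
Parse right to left (heavy = foot alone; LL = one foot; stranded L unfooted): (ˈgu:) nin (mo.ˈda) (ra.ˈbag).
Foot heads: 1, 4, 6.
Primary stress on the leftmost head = syllable 1.
Secondary stress on 4, 6: ˈgu:.nin.mo.ˌda.ra.ˌbag.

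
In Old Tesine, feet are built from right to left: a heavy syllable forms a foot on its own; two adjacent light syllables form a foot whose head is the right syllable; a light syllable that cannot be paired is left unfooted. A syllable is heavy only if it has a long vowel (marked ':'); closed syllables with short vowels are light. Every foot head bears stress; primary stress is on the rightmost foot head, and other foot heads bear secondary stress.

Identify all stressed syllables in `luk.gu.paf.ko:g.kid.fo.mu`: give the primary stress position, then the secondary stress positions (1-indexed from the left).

primary 7, secondary 3, 4

Weights: 1 luk L, 2 gu L, 3 paf L, 4 ko:g H, 5 kid L, 6 fo L, 7 mu L.
Parse right to left (heavy = foot alone; LL = one foot; stranded L unfooted): luk (gu.ˈpaf) (ˈko:g) kid (fo.ˈmu).
Foot heads: 3, 4, 7.
Primary stress on the rightmost head = syllable 7.
Secondary stress on 3, 4: luk.gu.ˌpaf.ˌko:g.kid.fo.ˈmu.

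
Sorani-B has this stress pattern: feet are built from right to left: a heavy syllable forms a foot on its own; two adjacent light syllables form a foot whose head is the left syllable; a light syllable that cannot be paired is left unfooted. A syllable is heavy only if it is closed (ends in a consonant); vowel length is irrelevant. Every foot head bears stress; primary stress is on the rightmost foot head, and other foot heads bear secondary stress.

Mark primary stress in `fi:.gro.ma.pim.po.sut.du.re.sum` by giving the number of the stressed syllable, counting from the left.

9

Weights: 1 fi: L, 2 gro L, 3 ma L, 4 pim H, 5 po L, 6 sut H, 7 du L, 8 re L, 9 sum H.
Parse right to left (heavy = foot alone; LL = one foot; stranded L unfooted): fi: (ˈgro.ma) (ˈpim) po (ˈsut) (ˈdu.re) (ˈsum).
Foot heads: 2, 4, 6, 7, 9.
Primary stress on the rightmost head = syllable 9.
Primary stress: syllable 9 → fi:.gro.ma.pim.po.sut.du.re.ˈsum.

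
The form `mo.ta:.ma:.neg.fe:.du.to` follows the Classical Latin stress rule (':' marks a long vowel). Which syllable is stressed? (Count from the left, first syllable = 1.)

5

Classical Latin: stress the penult if heavy (long vowel or closed), else the antepenult.
Weights: 5 fe: H, 6 du L, 7 to L.
The penult (syllable 6, du) is light, so stress falls on the antepenult (syllable 5, fe:).
Stress on syllable 5: mo.ta:.ma:.neg.ˈfe:.du.to.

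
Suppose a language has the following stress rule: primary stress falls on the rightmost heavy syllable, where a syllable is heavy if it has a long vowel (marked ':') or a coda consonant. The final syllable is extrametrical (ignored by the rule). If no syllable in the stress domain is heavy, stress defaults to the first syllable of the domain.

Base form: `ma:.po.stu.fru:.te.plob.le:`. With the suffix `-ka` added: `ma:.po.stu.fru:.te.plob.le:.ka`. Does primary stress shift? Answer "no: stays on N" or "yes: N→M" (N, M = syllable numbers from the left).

yes: 6→7

Base `ma:.po.stu.fru:.te.plob.le:` (7 syllables):
  The final syllable (7, le:) is extrametrical; the stress domain is syllables 1–6.
  Weights: 1 ma: H, 2 po L, 3 stu L, 4 fru: H, 5 te L, 6 plob H.
  Heavy syllables in the domain: 1, 4, 6. The rightmost is syllable 6 (plob).
  → primary stress on syllable 6.
Suffixed `ma:.po.stu.fru:.te.plob.le:.ka` (8 syllables):
  The final syllable (8, ka) is extrametrical; the stress domain is syllables 1–7.
  Weights: 1 ma: H, 2 po L, 3 stu L, 4 fru: H, 5 te L, 6 plob H, 7 le: H.
  Heavy syllables in the domain: 1, 4, 6, 7. The rightmost is syllable 7 (le:).
  → primary stress on syllable 7.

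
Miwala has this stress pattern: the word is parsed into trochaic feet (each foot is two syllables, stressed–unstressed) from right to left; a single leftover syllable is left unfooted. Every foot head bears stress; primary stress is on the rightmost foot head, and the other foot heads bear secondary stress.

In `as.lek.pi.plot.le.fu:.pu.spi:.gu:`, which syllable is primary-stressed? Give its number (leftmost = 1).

8

Parse right to left into trochaic (ˈσσ) feet: as (ˈlek.pi) (ˈplot.le) (ˈfu:.pu) (ˈspi:.gu:). Syllable 1 is left unfooted.
Foot heads (stressed positions): 2, 4, 6, 8.
End Rule Rightmost: primary stress on the rightmost head = syllable 8.
Primary stress: syllable 8 → as.lek.pi.plot.le.fu:.pu.ˈspi:.gu:.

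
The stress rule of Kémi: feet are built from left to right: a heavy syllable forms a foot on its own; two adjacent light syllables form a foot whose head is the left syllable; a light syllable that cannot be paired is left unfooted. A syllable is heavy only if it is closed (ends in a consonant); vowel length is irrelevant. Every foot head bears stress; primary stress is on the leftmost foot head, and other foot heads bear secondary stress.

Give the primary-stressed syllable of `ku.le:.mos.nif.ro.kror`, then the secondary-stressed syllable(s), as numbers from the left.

primary 1, secondary 3, 4, 6

Weights: 1 ku L, 2 le: L, 3 mos H, 4 nif H, 5 ro L, 6 kror H.
Parse left to right (heavy = foot alone; LL = one foot; stranded L unfooted): (ˈku.le:) (ˈmos) (ˈnif) ro (ˈkror).
Foot heads: 1, 3, 4, 6.
Primary stress on the leftmost head = syllable 1.
Secondary stress on 3, 4, 6: ˈku.le:.ˌmos.ˌnif.ro.ˌkror.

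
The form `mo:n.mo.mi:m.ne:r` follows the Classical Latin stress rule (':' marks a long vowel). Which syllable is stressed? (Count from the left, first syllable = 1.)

Classical Latin: stress the penult if heavy (long vowel or closed), else the antepenult.
Weights: 2 mo L, 3 mi:m H, 4 ne:r H.
The penult (syllable 3, mi:m) is heavy, so it takes stress.
Stress on syllable 3: mo:n.mo.ˈmi:m.ne:r.

3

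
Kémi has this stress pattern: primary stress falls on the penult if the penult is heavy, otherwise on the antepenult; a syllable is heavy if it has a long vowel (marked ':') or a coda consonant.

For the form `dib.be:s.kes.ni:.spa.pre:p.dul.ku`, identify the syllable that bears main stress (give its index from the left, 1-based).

Weights: 6 pre:p H, 7 dul H, 8 ku L.
The penult (syllable 7, dul) is heavy, so it takes stress.
Primary stress: syllable 7 → dib.be:s.kes.ni:.spa.pre:p.ˈdul.ku.

7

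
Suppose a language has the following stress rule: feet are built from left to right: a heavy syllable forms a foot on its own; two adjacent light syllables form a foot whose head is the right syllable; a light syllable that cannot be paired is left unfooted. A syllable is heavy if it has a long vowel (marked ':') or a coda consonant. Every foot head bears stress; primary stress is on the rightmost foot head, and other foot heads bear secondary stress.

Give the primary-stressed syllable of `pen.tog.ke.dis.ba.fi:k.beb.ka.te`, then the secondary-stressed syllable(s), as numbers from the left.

primary 9, secondary 1, 2, 4, 6, 7

Weights: 1 pen H, 2 tog H, 3 ke L, 4 dis H, 5 ba L, 6 fi:k H, 7 beb H, 8 ka L, 9 te L.
Parse left to right (heavy = foot alone; LL = one foot; stranded L unfooted): (ˈpen) (ˈtog) ke (ˈdis) ba (ˈfi:k) (ˈbeb) (ka.ˈte).
Foot heads: 1, 2, 4, 6, 7, 9.
Primary stress on the rightmost head = syllable 9.
Secondary stress on 1, 2, 4, 6, 7: ˌpen.ˌtog.ke.ˌdis.ba.ˌfi:k.ˌbeb.ka.ˈte.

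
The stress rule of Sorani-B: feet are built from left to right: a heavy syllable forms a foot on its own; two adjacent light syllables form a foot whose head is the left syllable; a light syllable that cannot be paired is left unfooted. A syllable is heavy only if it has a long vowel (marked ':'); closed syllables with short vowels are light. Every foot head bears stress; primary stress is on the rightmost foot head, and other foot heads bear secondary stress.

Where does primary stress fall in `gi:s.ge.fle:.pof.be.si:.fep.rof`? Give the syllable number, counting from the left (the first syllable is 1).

Weights: 1 gi:s H, 2 ge L, 3 fle: H, 4 pof L, 5 be L, 6 si: H, 7 fep L, 8 rof L.
Parse left to right (heavy = foot alone; LL = one foot; stranded L unfooted): (ˈgi:s) ge (ˈfle:) (ˈpof.be) (ˈsi:) (ˈfep.rof).
Foot heads: 1, 3, 4, 6, 7.
Primary stress on the rightmost head = syllable 7.
Primary stress: syllable 7 → gi:s.ge.fle:.pof.be.si:.ˈfep.rof.

7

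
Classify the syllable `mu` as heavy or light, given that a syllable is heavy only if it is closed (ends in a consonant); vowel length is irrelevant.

`mu`: short vowel, open (no coda). Open (no coda) → light.

light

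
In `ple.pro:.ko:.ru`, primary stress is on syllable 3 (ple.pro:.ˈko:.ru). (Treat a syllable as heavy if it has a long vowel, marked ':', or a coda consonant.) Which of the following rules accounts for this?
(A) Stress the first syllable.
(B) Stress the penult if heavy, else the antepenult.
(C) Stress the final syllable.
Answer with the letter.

B

Rule A → syllable 1 (observed: 3).
Rule B → syllable 3 ✓.
Rule C → syllable 4 (observed: 3).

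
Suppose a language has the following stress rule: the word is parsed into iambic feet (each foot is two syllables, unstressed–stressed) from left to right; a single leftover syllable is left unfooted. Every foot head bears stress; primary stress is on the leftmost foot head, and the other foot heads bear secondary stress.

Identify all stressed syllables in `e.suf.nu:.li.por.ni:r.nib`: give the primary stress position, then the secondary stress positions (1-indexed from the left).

primary 2, secondary 4, 6

Parse left to right into iambic (σˈσ) feet: (e.ˈsuf) (nu:.ˈli) (por.ˈni:r) nib. Syllable 7 is left unfooted.
Foot heads (stressed positions): 2, 4, 6.
End Rule Leftmost: primary stress on the leftmost head = syllable 2.
Secondary stress on 4, 6: e.ˈsuf.nu:.ˌli.por.ˌni:r.nib.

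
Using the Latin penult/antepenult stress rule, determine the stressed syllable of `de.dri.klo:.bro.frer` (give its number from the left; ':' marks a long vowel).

3

Classical Latin: stress the penult if heavy (long vowel or closed), else the antepenult.
Weights: 3 klo: H, 4 bro L, 5 frer H.
The penult (syllable 4, bro) is light, so stress falls on the antepenult (syllable 3, klo:).
Stress on syllable 3: de.dri.ˈklo:.bro.frer.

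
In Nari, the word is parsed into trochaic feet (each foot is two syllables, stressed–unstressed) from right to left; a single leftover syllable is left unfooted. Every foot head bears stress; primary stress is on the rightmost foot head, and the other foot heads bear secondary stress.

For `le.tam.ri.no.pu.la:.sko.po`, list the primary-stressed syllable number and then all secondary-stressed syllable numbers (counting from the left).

Parse right to left into trochaic (ˈσσ) feet: (ˈle.tam) (ˈri.no) (ˈpu.la:) (ˈsko.po).
Foot heads (stressed positions): 1, 3, 5, 7.
End Rule Rightmost: primary stress on the rightmost head = syllable 7.
Secondary stress on 1, 3, 5: ˌle.tam.ˌri.no.ˌpu.la:.ˈsko.po.

primary 7, secondary 1, 3, 5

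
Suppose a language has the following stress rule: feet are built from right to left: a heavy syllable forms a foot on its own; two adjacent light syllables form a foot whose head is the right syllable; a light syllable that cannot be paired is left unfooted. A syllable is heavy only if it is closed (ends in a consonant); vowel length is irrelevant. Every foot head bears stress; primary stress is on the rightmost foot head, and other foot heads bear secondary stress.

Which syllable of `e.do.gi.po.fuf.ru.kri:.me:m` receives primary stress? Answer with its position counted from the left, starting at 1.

Weights: 1 e L, 2 do L, 3 gi L, 4 po L, 5 fuf H, 6 ru L, 7 kri: L, 8 me:m H.
Parse right to left (heavy = foot alone; LL = one foot; stranded L unfooted): (e.ˈdo) (gi.ˈpo) (ˈfuf) (ru.ˈkri:) (ˈme:m).
Foot heads: 2, 4, 5, 7, 8.
Primary stress on the rightmost head = syllable 8.
Primary stress: syllable 8 → e.do.gi.po.fuf.ru.kri:.ˈme:m.

8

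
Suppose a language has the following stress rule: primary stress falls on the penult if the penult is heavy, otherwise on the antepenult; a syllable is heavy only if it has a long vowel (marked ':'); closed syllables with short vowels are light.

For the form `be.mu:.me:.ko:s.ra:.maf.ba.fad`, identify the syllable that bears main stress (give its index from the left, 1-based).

6

Weights: 6 maf L, 7 ba L, 8 fad L.
The penult (syllable 7, ba) is light, so stress falls on the antepenult (syllable 6, maf).
Primary stress: syllable 6 → be.mu:.me:.ko:s.ra:.ˈmaf.ba.fad.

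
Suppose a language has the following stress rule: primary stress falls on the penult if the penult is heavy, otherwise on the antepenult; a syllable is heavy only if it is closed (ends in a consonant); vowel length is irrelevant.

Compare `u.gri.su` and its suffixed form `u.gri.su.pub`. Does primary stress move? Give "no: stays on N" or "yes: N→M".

yes: 1→2

Base `u.gri.su` (3 syllables):
  Weights: 1 u L, 2 gri L, 3 su L.
  The penult (syllable 2, gri) is light, so stress falls on the antepenult (syllable 1, u).
  → primary stress on syllable 1.
Suffixed `u.gri.su.pub` (4 syllables):
  Weights: 2 gri L, 3 su L, 4 pub H.
  The penult (syllable 3, su) is light, so stress falls on the antepenult (syllable 2, gri).
  → primary stress on syllable 2.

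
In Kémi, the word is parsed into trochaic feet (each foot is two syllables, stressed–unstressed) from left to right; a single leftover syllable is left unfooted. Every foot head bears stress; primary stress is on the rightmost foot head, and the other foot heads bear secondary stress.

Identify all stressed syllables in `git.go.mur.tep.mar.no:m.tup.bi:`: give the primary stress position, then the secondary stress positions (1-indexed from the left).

primary 7, secondary 1, 3, 5

Parse left to right into trochaic (ˈσσ) feet: (ˈgit.go) (ˈmur.tep) (ˈmar.no:m) (ˈtup.bi:).
Foot heads (stressed positions): 1, 3, 5, 7.
End Rule Rightmost: primary stress on the rightmost head = syllable 7.
Secondary stress on 1, 3, 5: ˌgit.go.ˌmur.tep.ˌmar.no:m.ˈtup.bi:.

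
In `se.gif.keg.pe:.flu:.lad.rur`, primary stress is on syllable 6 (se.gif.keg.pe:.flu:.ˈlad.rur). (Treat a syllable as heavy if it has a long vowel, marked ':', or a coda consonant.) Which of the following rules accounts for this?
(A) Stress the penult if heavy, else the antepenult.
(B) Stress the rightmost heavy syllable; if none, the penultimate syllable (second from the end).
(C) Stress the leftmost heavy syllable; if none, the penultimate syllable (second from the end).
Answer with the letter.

Rule A → syllable 6 ✓.
Rule B → syllable 7 (observed: 6).
Rule C → syllable 2 (observed: 6).

A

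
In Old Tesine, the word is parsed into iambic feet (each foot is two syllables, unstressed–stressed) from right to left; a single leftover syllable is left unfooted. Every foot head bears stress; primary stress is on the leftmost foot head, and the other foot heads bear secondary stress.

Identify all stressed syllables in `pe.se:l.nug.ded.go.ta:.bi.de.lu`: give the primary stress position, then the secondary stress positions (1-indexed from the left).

primary 3, secondary 5, 7, 9

Parse right to left into iambic (σˈσ) feet: pe (se:l.ˈnug) (ded.ˈgo) (ta:.ˈbi) (de.ˈlu). Syllable 1 is left unfooted.
Foot heads (stressed positions): 3, 5, 7, 9.
End Rule Leftmost: primary stress on the leftmost head = syllable 3.
Secondary stress on 5, 7, 9: pe.se:l.ˈnug.ded.ˌgo.ta:.ˌbi.de.ˌlu.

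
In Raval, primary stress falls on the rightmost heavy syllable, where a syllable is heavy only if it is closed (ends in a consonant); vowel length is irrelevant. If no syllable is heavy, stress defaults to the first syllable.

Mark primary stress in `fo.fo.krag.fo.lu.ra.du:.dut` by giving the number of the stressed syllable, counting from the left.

Weights: 1 fo L, 2 fo L, 3 krag H, 4 fo L, 5 lu L, 6 ra L, 7 du: L, 8 dut H.
Heavy syllables in the domain: 3, 8. The rightmost is syllable 8 (dut).
Primary stress: syllable 8 → fo.fo.krag.fo.lu.ra.du:.ˈdut.

8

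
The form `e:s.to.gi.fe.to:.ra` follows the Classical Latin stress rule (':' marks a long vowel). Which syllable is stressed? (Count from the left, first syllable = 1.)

5

Classical Latin: stress the penult if heavy (long vowel or closed), else the antepenult.
Weights: 4 fe L, 5 to: H, 6 ra L.
The penult (syllable 5, to:) is heavy, so it takes stress.
Stress on syllable 5: e:s.to.gi.fe.ˈto:.ra.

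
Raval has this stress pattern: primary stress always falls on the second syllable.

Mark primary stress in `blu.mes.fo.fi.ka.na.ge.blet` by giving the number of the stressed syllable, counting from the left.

The word has 8 syllables; the second syllable is syllable 2 (mes).
Primary stress: syllable 2 → blu.ˈmes.fo.fi.ka.na.ge.blet.

2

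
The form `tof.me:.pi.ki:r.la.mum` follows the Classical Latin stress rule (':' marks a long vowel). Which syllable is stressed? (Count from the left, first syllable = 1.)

4

Classical Latin: stress the penult if heavy (long vowel or closed), else the antepenult.
Weights: 4 ki:r H, 5 la L, 6 mum H.
The penult (syllable 5, la) is light, so stress falls on the antepenult (syllable 4, ki:r).
Stress on syllable 4: tof.me:.pi.ˈki:r.la.mum.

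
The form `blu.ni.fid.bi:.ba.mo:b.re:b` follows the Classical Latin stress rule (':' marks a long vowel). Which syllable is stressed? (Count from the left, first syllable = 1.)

Classical Latin: stress the penult if heavy (long vowel or closed), else the antepenult.
Weights: 5 ba L, 6 mo:b H, 7 re:b H.
The penult (syllable 6, mo:b) is heavy, so it takes stress.
Stress on syllable 6: blu.ni.fid.bi:.ba.ˈmo:b.re:b.

6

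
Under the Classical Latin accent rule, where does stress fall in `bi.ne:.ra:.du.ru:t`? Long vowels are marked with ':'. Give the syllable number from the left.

Classical Latin: stress the penult if heavy (long vowel or closed), else the antepenult.
Weights: 3 ra: H, 4 du L, 5 ru:t H.
The penult (syllable 4, du) is light, so stress falls on the antepenult (syllable 3, ra:).
Stress on syllable 3: bi.ne:.ˈra:.du.ru:t.

3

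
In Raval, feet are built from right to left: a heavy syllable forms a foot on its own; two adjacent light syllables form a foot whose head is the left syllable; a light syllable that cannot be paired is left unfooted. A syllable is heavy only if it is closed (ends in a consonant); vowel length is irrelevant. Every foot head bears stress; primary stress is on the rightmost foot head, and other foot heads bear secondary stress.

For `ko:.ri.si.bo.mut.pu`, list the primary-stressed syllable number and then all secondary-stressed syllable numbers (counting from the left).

Weights: 1 ko: L, 2 ri L, 3 si L, 4 bo L, 5 mut H, 6 pu L.
Parse right to left (heavy = foot alone; LL = one foot; stranded L unfooted): (ˈko:.ri) (ˈsi.bo) (ˈmut) pu.
Foot heads: 1, 3, 5.
Primary stress on the rightmost head = syllable 5.
Secondary stress on 1, 3: ˌko:.ri.ˌsi.bo.ˈmut.pu.

primary 5, secondary 1, 3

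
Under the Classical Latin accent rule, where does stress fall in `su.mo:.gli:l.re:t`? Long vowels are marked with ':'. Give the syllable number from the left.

3

Classical Latin: stress the penult if heavy (long vowel or closed), else the antepenult.
Weights: 2 mo: H, 3 gli:l H, 4 re:t H.
The penult (syllable 3, gli:l) is heavy, so it takes stress.
Stress on syllable 3: su.mo:.ˈgli:l.re:t.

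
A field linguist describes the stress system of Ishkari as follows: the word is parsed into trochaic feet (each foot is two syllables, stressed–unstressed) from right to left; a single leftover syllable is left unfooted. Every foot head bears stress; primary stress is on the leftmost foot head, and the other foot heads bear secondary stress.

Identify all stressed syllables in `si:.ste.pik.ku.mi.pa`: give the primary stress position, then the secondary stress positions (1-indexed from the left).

primary 1, secondary 3, 5

Parse right to left into trochaic (ˈσσ) feet: (ˈsi:.ste) (ˈpik.ku) (ˈmi.pa).
Foot heads (stressed positions): 1, 3, 5.
End Rule Leftmost: primary stress on the leftmost head = syllable 1.
Secondary stress on 3, 5: ˈsi:.ste.ˌpik.ku.ˌmi.pa.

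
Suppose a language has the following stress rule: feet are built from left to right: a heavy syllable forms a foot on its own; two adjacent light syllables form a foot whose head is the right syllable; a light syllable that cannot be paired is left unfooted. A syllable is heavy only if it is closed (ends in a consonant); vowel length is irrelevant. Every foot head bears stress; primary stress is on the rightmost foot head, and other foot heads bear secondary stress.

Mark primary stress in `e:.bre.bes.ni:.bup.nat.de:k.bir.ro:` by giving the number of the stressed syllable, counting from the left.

8

Weights: 1 e: L, 2 bre L, 3 bes H, 4 ni: L, 5 bup H, 6 nat H, 7 de:k H, 8 bir H, 9 ro: L.
Parse left to right (heavy = foot alone; LL = one foot; stranded L unfooted): (e:.ˈbre) (ˈbes) ni: (ˈbup) (ˈnat) (ˈde:k) (ˈbir) ro:.
Foot heads: 2, 3, 5, 6, 7, 8.
Primary stress on the rightmost head = syllable 8.
Primary stress: syllable 8 → e:.bre.bes.ni:.bup.nat.de:k.ˈbir.ro:.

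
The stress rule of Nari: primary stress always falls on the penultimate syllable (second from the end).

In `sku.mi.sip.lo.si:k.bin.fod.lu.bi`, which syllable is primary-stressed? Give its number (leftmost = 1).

The word has 9 syllables; the penultimate syllable (second from the end) is syllable 8 (lu).
Primary stress: syllable 8 → sku.mi.sip.lo.si:k.bin.fod.ˈlu.bi.

8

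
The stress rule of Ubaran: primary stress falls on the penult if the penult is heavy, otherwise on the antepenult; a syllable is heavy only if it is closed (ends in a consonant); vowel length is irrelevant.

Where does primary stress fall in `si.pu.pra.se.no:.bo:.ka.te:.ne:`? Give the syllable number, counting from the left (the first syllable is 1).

7

Weights: 7 ka L, 8 te: L, 9 ne: L.
The penult (syllable 8, te:) is light, so stress falls on the antepenult (syllable 7, ka).
Primary stress: syllable 7 → si.pu.pra.se.no:.bo:.ˈka.te:.ne:.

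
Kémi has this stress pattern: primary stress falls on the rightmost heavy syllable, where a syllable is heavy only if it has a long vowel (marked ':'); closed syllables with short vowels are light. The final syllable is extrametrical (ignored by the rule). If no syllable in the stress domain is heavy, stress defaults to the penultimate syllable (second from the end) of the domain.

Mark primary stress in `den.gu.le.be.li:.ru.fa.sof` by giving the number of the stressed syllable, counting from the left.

The final syllable (8, sof) is extrametrical; the stress domain is syllables 1–7.
Weights: 1 den L, 2 gu L, 3 le L, 4 be L, 5 li: H, 6 ru L, 7 fa L.
Heavy syllables in the domain: 5. The rightmost is syllable 5 (li:).
Primary stress: syllable 5 → den.gu.le.be.ˈli:.ru.fa.sof.

5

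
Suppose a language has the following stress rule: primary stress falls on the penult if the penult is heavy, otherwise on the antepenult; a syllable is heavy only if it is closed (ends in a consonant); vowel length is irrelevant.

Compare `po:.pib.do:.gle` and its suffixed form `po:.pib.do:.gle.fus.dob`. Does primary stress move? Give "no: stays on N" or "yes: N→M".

yes: 2→5

Base `po:.pib.do:.gle` (4 syllables):
  Weights: 2 pib H, 3 do: L, 4 gle L.
  The penult (syllable 3, do:) is light, so stress falls on the antepenult (syllable 2, pib).
  → primary stress on syllable 2.
Suffixed `po:.pib.do:.gle.fus.dob` (6 syllables):
  Weights: 4 gle L, 5 fus H, 6 dob H.
  The penult (syllable 5, fus) is heavy, so it takes stress.
  → primary stress on syllable 5.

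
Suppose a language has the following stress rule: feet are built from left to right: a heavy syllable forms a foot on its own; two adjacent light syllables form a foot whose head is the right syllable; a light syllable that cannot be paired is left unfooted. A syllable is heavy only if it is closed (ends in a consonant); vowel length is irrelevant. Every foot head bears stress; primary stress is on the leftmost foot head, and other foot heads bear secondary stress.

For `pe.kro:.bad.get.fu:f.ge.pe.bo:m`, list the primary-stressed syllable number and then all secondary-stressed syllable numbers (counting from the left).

Weights: 1 pe L, 2 kro: L, 3 bad H, 4 get H, 5 fu:f H, 6 ge L, 7 pe L, 8 bo:m H.
Parse left to right (heavy = foot alone; LL = one foot; stranded L unfooted): (pe.ˈkro:) (ˈbad) (ˈget) (ˈfu:f) (ge.ˈpe) (ˈbo:m).
Foot heads: 2, 3, 4, 5, 7, 8.
Primary stress on the leftmost head = syllable 2.
Secondary stress on 3, 4, 5, 7, 8: pe.ˈkro:.ˌbad.ˌget.ˌfu:f.ge.ˌpe.ˌbo:m.

primary 2, secondary 3, 4, 5, 7, 8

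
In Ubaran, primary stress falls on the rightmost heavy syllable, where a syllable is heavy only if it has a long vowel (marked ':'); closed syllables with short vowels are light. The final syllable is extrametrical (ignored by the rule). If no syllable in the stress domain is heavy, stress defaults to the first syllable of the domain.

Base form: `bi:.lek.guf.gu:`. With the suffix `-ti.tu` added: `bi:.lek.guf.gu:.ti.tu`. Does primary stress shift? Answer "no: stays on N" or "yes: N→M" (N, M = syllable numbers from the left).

yes: 1→4

Base `bi:.lek.guf.gu:` (4 syllables):
  The final syllable (4, gu:) is extrametrical; the stress domain is syllables 1–3.
  Weights: 1 bi: H, 2 lek L, 3 guf L.
  Heavy syllables in the domain: 1. The rightmost is syllable 1 (bi:).
  → primary stress on syllable 1.
Suffixed `bi:.lek.guf.gu:.ti.tu` (6 syllables):
  The final syllable (6, tu) is extrametrical; the stress domain is syllables 1–5.
  Weights: 1 bi: H, 2 lek L, 3 guf L, 4 gu: H, 5 ti L.
  Heavy syllables in the domain: 1, 4. The rightmost is syllable 4 (gu:).
  → primary stress on syllable 4.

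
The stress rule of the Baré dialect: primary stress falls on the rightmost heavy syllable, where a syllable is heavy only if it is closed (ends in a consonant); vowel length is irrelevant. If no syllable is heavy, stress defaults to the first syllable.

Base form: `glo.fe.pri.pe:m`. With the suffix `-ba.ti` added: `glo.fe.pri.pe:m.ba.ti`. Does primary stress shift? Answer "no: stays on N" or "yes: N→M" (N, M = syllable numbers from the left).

no: stays on 4

Base `glo.fe.pri.pe:m` (4 syllables):
  Weights: 1 glo L, 2 fe L, 3 pri L, 4 pe:m H.
  Heavy syllables in the domain: 4. The rightmost is syllable 4 (pe:m).
  → primary stress on syllable 4.
Suffixed `glo.fe.pri.pe:m.ba.ti` (6 syllables):
  Weights: 1 glo L, 2 fe L, 3 pri L, 4 pe:m H, 5 ba L, 6 ti L.
  Heavy syllables in the domain: 4. The rightmost is syllable 4 (pe:m).
  → primary stress on syllable 4.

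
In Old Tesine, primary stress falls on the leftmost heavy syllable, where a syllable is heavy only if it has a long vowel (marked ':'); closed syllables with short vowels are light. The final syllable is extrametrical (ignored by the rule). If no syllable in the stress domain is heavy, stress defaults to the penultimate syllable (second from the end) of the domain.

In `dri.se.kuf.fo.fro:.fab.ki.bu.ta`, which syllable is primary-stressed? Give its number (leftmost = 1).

5

The final syllable (9, ta) is extrametrical; the stress domain is syllables 1–8.
Weights: 1 dri L, 2 se L, 3 kuf L, 4 fo L, 5 fro: H, 6 fab L, 7 ki L, 8 bu L.
Heavy syllables in the domain: 5. The leftmost is syllable 5 (fro:).
Primary stress: syllable 5 → dri.se.kuf.fo.ˈfro:.fab.ki.bu.ta.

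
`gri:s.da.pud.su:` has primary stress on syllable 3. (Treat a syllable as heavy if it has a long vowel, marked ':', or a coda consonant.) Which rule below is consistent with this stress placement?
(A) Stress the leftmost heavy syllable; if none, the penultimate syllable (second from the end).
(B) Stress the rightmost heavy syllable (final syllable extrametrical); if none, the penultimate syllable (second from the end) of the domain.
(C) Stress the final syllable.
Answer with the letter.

B

Rule A → syllable 1 (observed: 3).
Rule B → syllable 3 ✓.
Rule C → syllable 4 (observed: 3).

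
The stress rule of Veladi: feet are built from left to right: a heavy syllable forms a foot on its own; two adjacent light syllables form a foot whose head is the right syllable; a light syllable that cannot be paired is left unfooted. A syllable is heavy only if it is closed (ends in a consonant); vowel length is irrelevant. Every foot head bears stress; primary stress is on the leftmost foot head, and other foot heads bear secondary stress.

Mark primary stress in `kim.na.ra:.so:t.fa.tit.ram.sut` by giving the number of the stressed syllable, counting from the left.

Weights: 1 kim H, 2 na L, 3 ra: L, 4 so:t H, 5 fa L, 6 tit H, 7 ram H, 8 sut H.
Parse left to right (heavy = foot alone; LL = one foot; stranded L unfooted): (ˈkim) (na.ˈra:) (ˈso:t) fa (ˈtit) (ˈram) (ˈsut).
Foot heads: 1, 3, 4, 6, 7, 8.
Primary stress on the leftmost head = syllable 1.
Primary stress: syllable 1 → ˈkim.na.ra:.so:t.fa.tit.ram.sut.

1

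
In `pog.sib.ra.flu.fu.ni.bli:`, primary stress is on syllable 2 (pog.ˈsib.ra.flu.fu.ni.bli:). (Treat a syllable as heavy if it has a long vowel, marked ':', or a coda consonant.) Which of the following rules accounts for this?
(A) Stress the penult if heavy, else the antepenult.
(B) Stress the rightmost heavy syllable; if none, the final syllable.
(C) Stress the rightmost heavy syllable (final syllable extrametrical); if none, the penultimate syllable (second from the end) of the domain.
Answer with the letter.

Rule A → syllable 5 (observed: 2).
Rule B → syllable 7 (observed: 2).
Rule C → syllable 2 ✓.

C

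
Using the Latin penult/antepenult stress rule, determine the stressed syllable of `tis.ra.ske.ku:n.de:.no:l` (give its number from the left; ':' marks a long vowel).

Classical Latin: stress the penult if heavy (long vowel or closed), else the antepenult.
Weights: 4 ku:n H, 5 de: H, 6 no:l H.
The penult (syllable 5, de:) is heavy, so it takes stress.
Stress on syllable 5: tis.ra.ske.ku:n.ˈde:.no:l.

5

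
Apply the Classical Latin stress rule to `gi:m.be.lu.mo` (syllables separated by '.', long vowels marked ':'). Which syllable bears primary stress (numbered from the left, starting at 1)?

Classical Latin: stress the penult if heavy (long vowel or closed), else the antepenult.
Weights: 2 be L, 3 lu L, 4 mo L.
The penult (syllable 3, lu) is light, so stress falls on the antepenult (syllable 2, be).
Stress on syllable 2: gi:m.ˈbe.lu.mo.

2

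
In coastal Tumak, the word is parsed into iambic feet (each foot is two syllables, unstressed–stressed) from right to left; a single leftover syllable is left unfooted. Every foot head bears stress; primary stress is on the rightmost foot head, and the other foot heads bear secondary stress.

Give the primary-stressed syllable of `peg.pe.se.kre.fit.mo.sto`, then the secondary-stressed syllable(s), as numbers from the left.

primary 7, secondary 3, 5

Parse right to left into iambic (σˈσ) feet: peg (pe.ˈse) (kre.ˈfit) (mo.ˈsto). Syllable 1 is left unfooted.
Foot heads (stressed positions): 3, 5, 7.
End Rule Rightmost: primary stress on the rightmost head = syllable 7.
Secondary stress on 3, 5: peg.pe.ˌse.kre.ˌfit.mo.ˈsto.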